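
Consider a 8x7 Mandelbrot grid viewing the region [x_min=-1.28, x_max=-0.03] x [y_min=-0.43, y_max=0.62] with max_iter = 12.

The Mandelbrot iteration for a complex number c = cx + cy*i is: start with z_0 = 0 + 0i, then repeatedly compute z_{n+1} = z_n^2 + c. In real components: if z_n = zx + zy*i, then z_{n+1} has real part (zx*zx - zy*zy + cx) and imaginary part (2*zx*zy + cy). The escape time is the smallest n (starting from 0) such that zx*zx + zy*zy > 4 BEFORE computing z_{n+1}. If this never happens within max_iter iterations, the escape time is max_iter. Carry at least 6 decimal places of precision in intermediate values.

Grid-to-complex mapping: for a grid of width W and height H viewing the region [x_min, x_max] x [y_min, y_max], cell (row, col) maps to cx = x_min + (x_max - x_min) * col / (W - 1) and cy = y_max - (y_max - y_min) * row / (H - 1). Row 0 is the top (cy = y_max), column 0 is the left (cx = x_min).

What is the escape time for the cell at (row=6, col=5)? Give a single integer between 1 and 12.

z_0 = 0 + 0i, c = -0.3871 + -0.4300i
Iter 1: z = -0.3871 + -0.4300i, |z|^2 = 0.3348
Iter 2: z = -0.4222 + -0.0971i, |z|^2 = 0.1876
Iter 3: z = -0.2183 + -0.3481i, |z|^2 = 0.1688
Iter 4: z = -0.4606 + -0.2780i, |z|^2 = 0.2895
Iter 5: z = -0.2523 + -0.1739i, |z|^2 = 0.0939
Iter 6: z = -0.3537 + -0.3423i, |z|^2 = 0.2423
Iter 7: z = -0.3792 + -0.1879i, |z|^2 = 0.1790
Iter 8: z = -0.2787 + -0.2875i, |z|^2 = 0.1603
Iter 9: z = -0.3922 + -0.2697i, |z|^2 = 0.2266
Iter 10: z = -0.3061 + -0.2184i, |z|^2 = 0.1414
Iter 11: z = -0.3412 + -0.2963i, |z|^2 = 0.2042

Answer: 12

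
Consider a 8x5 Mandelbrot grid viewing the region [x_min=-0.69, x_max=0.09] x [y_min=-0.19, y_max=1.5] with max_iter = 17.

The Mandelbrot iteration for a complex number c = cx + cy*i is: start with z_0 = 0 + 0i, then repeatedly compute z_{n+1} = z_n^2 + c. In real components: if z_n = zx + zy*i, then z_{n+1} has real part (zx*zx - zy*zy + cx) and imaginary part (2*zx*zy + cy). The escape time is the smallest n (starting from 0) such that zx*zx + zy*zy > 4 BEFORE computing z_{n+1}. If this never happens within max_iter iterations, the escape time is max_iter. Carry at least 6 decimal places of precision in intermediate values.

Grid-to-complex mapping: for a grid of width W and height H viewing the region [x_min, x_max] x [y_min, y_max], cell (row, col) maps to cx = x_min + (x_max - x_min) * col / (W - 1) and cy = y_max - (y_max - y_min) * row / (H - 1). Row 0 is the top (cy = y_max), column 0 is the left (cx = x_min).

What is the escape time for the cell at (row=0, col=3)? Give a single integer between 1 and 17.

z_0 = 0 + 0i, c = -0.3557 + 1.5000i
Iter 1: z = -0.3557 + 1.5000i, |z|^2 = 2.3765
Iter 2: z = -2.4792 + 0.4329i, |z|^2 = 6.3337
Escaped at iteration 2

Answer: 2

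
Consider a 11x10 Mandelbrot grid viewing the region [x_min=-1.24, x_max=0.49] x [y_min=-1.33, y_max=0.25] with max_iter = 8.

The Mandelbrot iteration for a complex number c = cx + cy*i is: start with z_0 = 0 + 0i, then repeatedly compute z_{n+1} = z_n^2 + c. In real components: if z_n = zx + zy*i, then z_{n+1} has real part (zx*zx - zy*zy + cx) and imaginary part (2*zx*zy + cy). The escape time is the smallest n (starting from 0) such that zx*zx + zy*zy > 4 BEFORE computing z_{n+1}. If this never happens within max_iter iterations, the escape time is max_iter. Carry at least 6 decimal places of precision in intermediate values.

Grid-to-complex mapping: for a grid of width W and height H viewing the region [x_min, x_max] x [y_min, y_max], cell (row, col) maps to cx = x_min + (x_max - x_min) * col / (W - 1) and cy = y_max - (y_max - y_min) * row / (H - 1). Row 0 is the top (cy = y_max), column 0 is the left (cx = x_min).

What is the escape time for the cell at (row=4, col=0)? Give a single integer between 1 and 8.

z_0 = 0 + 0i, c = -1.2400 + -0.4522i
Iter 1: z = -1.2400 + -0.4522i, |z|^2 = 1.7421
Iter 2: z = 0.0931 + 0.6693i, |z|^2 = 0.4566
Iter 3: z = -1.6793 + -0.3276i, |z|^2 = 2.9273
Iter 4: z = 1.4727 + 0.6481i, |z|^2 = 2.5887
Iter 5: z = 0.5087 + 1.4565i, |z|^2 = 2.3803
Iter 6: z = -3.1027 + 1.0298i, |z|^2 = 10.6871
Escaped at iteration 6

Answer: 6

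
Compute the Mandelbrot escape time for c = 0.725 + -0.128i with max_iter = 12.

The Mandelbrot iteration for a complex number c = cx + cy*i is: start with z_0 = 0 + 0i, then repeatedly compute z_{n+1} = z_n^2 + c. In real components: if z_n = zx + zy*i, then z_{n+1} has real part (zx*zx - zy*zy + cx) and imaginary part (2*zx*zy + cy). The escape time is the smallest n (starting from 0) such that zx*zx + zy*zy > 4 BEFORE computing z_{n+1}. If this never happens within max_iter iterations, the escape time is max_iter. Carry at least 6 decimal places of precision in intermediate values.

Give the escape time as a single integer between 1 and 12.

Answer: 3

Derivation:
z_0 = 0 + 0i, c = 0.7250 + -0.1280i
Iter 1: z = 0.7250 + -0.1280i, |z|^2 = 0.5420
Iter 2: z = 1.2342 + -0.3136i, |z|^2 = 1.6217
Iter 3: z = 2.1500 + -0.9021i, |z|^2 = 5.4363
Escaped at iteration 3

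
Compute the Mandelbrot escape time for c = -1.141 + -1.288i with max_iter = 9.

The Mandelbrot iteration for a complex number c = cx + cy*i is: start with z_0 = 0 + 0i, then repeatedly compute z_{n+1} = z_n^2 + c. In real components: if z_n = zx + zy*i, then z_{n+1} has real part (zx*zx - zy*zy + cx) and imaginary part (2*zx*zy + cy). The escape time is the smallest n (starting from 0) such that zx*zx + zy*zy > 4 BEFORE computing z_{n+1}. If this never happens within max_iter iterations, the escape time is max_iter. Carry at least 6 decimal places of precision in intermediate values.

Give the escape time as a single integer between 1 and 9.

z_0 = 0 + 0i, c = -1.1410 + -1.2880i
Iter 1: z = -1.1410 + -1.2880i, |z|^2 = 2.9608
Iter 2: z = -1.4981 + 1.6512i, |z|^2 = 4.9707
Escaped at iteration 2

Answer: 2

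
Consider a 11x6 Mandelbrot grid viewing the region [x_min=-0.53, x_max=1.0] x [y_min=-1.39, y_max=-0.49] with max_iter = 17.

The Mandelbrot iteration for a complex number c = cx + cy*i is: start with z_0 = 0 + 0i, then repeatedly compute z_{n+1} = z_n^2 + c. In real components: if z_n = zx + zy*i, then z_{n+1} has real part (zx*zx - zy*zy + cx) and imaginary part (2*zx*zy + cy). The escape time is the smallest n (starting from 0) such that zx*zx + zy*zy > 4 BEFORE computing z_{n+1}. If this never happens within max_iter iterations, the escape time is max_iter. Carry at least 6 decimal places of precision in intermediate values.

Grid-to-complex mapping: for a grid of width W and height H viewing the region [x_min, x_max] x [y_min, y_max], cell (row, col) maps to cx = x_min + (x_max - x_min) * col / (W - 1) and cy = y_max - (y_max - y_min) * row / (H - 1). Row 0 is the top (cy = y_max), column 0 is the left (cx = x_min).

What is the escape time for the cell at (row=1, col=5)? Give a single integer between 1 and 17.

Answer: 7

Derivation:
z_0 = 0 + 0i, c = 0.2350 + -0.6700i
Iter 1: z = 0.2350 + -0.6700i, |z|^2 = 0.5041
Iter 2: z = -0.1587 + -0.9849i, |z|^2 = 0.9952
Iter 3: z = -0.7099 + -0.3574i, |z|^2 = 0.6317
Iter 4: z = 0.6111 + -0.1625i, |z|^2 = 0.3999
Iter 5: z = 0.5821 + -0.8687i, |z|^2 = 1.0934
Iter 6: z = -0.1808 + -1.6812i, |z|^2 = 2.8592
Iter 7: z = -2.5588 + -0.0621i, |z|^2 = 6.5513
Escaped at iteration 7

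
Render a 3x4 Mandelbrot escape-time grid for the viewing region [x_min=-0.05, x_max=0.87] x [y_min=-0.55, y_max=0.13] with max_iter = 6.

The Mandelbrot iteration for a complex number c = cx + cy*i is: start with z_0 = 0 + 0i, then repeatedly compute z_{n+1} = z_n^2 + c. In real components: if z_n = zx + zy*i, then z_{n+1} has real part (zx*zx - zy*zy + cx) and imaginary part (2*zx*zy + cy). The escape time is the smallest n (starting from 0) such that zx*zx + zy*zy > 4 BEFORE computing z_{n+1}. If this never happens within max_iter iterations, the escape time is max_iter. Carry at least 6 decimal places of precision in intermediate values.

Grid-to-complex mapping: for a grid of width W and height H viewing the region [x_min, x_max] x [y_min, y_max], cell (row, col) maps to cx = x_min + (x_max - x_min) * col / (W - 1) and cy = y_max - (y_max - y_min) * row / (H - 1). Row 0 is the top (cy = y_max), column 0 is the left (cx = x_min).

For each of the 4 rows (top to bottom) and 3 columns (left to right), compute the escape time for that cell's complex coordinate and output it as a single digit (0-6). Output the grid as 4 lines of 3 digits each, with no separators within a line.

(row=0, col=0): c = -0.0500 + 0.1300i → escape time 6
(row=0, col=1): c = 0.4100 + 0.1300i → escape time 6
(row=0, col=2): c = 0.8700 + 0.1300i → escape time 3
(row=1, col=0): c = -0.0500 + -0.0967i → escape time 6
(row=1, col=1): c = 0.4100 + -0.0967i → escape time 6
(row=1, col=2): c = 0.8700 + -0.0967i → escape time 3
(row=2, col=0): c = -0.0500 + -0.3233i → escape time 6
(row=2, col=1): c = 0.4100 + -0.3233i → escape time 6
(row=2, col=2): c = 0.8700 + -0.3233i → escape time 3
(row=3, col=0): c = -0.0500 + -0.5500i → escape time 6
(row=3, col=1): c = 0.4100 + -0.5500i → escape time 6
(row=3, col=2): c = 0.8700 + -0.5500i → escape time 2

Answer: 663
663
663
662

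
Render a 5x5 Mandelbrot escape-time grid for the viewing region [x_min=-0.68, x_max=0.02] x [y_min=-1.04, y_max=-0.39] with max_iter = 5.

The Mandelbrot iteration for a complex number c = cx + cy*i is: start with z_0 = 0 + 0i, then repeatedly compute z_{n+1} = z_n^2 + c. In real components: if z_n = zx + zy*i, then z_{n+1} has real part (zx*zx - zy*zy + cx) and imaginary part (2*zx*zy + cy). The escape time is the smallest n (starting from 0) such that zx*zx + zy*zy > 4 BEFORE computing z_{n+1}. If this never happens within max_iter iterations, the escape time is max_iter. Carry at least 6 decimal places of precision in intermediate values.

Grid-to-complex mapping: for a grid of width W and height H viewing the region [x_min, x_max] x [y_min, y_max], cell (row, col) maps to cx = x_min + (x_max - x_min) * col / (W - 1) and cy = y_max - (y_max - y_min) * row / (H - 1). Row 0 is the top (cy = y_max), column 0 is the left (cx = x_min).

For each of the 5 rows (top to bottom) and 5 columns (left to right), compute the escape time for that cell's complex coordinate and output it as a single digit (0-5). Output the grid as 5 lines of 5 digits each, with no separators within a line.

Answer: 55555
55555
55555
44555
34555

Derivation:
(row=0, col=0): c = -0.6800 + -0.3900i → escape time 5
(row=0, col=1): c = -0.5050 + -0.3900i → escape time 5
(row=0, col=2): c = -0.3300 + -0.3900i → escape time 5
(row=0, col=3): c = -0.1550 + -0.3900i → escape time 5
(row=0, col=4): c = 0.0200 + -0.3900i → escape time 5
(row=1, col=0): c = -0.6800 + -0.5525i → escape time 5
(row=1, col=1): c = -0.5050 + -0.5525i → escape time 5
(row=1, col=2): c = -0.3300 + -0.5525i → escape time 5
(row=1, col=3): c = -0.1550 + -0.5525i → escape time 5
(row=1, col=4): c = 0.0200 + -0.5525i → escape time 5
(row=2, col=0): c = -0.6800 + -0.7150i → escape time 5
(row=2, col=1): c = -0.5050 + -0.7150i → escape time 5
(row=2, col=2): c = -0.3300 + -0.7150i → escape time 5
(row=2, col=3): c = -0.1550 + -0.7150i → escape time 5
(row=2, col=4): c = 0.0200 + -0.7150i → escape time 5
(row=3, col=0): c = -0.6800 + -0.8775i → escape time 4
(row=3, col=1): c = -0.5050 + -0.8775i → escape time 4
(row=3, col=2): c = -0.3300 + -0.8775i → escape time 5
(row=3, col=3): c = -0.1550 + -0.8775i → escape time 5
(row=3, col=4): c = 0.0200 + -0.8775i → escape time 5
(row=4, col=0): c = -0.6800 + -1.0400i → escape time 3
(row=4, col=1): c = -0.5050 + -1.0400i → escape time 4
(row=4, col=2): c = -0.3300 + -1.0400i → escape time 5
(row=4, col=3): c = -0.1550 + -1.0400i → escape time 5
(row=4, col=4): c = 0.0200 + -1.0400i → escape time 5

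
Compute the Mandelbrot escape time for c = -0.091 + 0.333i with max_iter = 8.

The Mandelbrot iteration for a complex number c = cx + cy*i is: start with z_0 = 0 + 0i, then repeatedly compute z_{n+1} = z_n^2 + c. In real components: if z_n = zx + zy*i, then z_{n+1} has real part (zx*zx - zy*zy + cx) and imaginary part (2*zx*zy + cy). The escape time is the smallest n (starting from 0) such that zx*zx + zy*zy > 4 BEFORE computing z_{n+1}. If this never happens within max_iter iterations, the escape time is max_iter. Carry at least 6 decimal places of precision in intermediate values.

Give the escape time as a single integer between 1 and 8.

Answer: 8

Derivation:
z_0 = 0 + 0i, c = -0.0910 + 0.3330i
Iter 1: z = -0.0910 + 0.3330i, |z|^2 = 0.1192
Iter 2: z = -0.1936 + 0.2724i, |z|^2 = 0.1117
Iter 3: z = -0.1277 + 0.2275i, |z|^2 = 0.0681
Iter 4: z = -0.1265 + 0.2749i, |z|^2 = 0.0916
Iter 5: z = -0.1506 + 0.2635i, |z|^2 = 0.0921
Iter 6: z = -0.1377 + 0.2537i, |z|^2 = 0.0833
Iter 7: z = -0.1364 + 0.2631i, |z|^2 = 0.0878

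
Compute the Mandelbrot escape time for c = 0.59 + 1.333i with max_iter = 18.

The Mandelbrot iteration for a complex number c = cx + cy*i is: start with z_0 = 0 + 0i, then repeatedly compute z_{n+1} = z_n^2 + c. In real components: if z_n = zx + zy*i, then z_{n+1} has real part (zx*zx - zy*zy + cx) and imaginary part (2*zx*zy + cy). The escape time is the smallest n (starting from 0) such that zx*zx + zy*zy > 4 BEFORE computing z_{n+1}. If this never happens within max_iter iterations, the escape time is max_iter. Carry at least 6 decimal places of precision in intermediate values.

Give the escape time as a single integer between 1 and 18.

z_0 = 0 + 0i, c = 0.5900 + 1.3330i
Iter 1: z = 0.5900 + 1.3330i, |z|^2 = 2.1250
Iter 2: z = -0.8388 + 2.9059i, |z|^2 = 9.1481
Escaped at iteration 2

Answer: 2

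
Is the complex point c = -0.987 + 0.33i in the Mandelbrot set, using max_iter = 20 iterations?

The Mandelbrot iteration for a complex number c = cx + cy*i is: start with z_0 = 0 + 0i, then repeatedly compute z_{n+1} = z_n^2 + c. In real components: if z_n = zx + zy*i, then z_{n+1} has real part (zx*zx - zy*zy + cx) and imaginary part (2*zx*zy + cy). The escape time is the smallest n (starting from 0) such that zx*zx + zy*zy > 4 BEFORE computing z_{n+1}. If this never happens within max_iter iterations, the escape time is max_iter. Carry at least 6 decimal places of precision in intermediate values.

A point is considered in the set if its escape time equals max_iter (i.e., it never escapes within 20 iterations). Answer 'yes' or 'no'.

Answer: no

Derivation:
z_0 = 0 + 0i, c = -0.9870 + 0.3300i
Iter 1: z = -0.9870 + 0.3300i, |z|^2 = 1.0831
Iter 2: z = -0.1217 + -0.3214i, |z|^2 = 0.1181
Iter 3: z = -1.0755 + 0.4083i, |z|^2 = 1.3234
Iter 4: z = 0.0030 + -0.5481i, |z|^2 = 0.3005
Iter 5: z = -1.2875 + 0.3267i, |z|^2 = 1.7643
Iter 6: z = 0.5638 + -0.5112i, |z|^2 = 0.5792
Iter 7: z = -0.9305 + -0.2465i, |z|^2 = 0.9265
Iter 8: z = -0.1820 + 0.7886i, |z|^2 = 0.6551
Iter 9: z = -1.5758 + 0.0429i, |z|^2 = 2.4851
Iter 10: z = 1.4944 + 0.1946i, |z|^2 = 2.2711
Iter 11: z = 1.2084 + 0.9118i, |z|^2 = 2.2915
Iter 12: z = -0.3581 + 2.5335i, |z|^2 = 6.5468
Escaped at iteration 12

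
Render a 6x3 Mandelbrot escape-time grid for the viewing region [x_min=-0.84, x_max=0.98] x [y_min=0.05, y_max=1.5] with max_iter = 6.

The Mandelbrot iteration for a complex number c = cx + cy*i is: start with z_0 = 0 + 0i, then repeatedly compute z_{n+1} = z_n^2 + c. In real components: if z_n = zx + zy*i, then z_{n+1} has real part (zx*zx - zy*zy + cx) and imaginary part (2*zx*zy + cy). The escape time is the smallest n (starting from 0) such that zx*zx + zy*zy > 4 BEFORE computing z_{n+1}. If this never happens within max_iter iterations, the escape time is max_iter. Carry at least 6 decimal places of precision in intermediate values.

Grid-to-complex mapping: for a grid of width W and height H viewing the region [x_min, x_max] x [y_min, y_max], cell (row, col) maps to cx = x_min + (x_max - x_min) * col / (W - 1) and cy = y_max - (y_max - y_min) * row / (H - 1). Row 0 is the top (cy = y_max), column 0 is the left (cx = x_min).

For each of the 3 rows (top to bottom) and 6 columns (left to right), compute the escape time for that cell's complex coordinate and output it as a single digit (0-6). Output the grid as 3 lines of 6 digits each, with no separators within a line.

Answer: 222222
466532
666643

Derivation:
(row=0, col=0): c = -0.8400 + 1.5000i → escape time 2
(row=0, col=1): c = -0.4760 + 1.5000i → escape time 2
(row=0, col=2): c = -0.1120 + 1.5000i → escape time 2
(row=0, col=3): c = 0.2520 + 1.5000i → escape time 2
(row=0, col=4): c = 0.6160 + 1.5000i → escape time 2
(row=0, col=5): c = 0.9800 + 1.5000i → escape time 2
(row=1, col=0): c = -0.8400 + 0.7750i → escape time 4
(row=1, col=1): c = -0.4760 + 0.7750i → escape time 6
(row=1, col=2): c = -0.1120 + 0.7750i → escape time 6
(row=1, col=3): c = 0.2520 + 0.7750i → escape time 5
(row=1, col=4): c = 0.6160 + 0.7750i → escape time 3
(row=1, col=5): c = 0.9800 + 0.7750i → escape time 2
(row=2, col=0): c = -0.8400 + 0.0500i → escape time 6
(row=2, col=1): c = -0.4760 + 0.0500i → escape time 6
(row=2, col=2): c = -0.1120 + 0.0500i → escape time 6
(row=2, col=3): c = 0.2520 + 0.0500i → escape time 6
(row=2, col=4): c = 0.6160 + 0.0500i → escape time 4
(row=2, col=5): c = 0.9800 + 0.0500i → escape time 3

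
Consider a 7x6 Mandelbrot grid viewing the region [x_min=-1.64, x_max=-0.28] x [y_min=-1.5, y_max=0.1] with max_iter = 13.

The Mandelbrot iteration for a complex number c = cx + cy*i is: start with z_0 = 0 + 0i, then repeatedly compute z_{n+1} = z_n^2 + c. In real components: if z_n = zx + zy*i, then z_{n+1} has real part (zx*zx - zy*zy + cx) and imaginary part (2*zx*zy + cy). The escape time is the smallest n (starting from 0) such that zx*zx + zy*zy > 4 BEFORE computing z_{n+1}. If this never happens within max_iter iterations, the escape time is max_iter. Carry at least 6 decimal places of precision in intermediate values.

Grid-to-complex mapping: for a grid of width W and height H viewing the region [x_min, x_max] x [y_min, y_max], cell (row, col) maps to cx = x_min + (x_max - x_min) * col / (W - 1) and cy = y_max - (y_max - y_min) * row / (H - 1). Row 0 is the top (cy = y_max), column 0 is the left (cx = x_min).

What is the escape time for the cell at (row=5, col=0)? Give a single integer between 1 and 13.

Answer: 1

Derivation:
z_0 = 0 + 0i, c = -1.6400 + -1.5000i
Iter 1: z = -1.6400 + -1.5000i, |z|^2 = 4.9396
Escaped at iteration 1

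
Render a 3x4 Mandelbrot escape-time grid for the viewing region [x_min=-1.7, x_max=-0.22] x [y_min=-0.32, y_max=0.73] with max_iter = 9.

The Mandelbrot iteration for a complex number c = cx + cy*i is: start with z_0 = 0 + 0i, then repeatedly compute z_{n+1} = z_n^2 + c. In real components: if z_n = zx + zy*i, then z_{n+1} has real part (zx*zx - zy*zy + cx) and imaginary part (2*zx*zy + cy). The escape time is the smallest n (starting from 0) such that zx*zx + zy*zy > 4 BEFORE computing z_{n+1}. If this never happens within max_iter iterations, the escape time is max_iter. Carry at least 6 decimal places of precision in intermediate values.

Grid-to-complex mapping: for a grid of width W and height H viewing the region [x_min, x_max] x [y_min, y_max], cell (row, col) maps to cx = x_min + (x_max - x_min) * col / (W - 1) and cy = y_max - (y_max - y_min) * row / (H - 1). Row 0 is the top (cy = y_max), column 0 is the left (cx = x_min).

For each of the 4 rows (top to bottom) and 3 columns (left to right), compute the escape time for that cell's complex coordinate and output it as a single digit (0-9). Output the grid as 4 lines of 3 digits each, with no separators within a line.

(row=0, col=0): c = -1.7000 + 0.7300i → escape time 3
(row=0, col=1): c = -0.9600 + 0.7300i → escape time 4
(row=0, col=2): c = -0.2200 + 0.7300i → escape time 9
(row=1, col=0): c = -1.7000 + 0.3800i → escape time 3
(row=1, col=1): c = -0.9600 + 0.3800i → escape time 7
(row=1, col=2): c = -0.2200 + 0.3800i → escape time 9
(row=2, col=0): c = -1.7000 + 0.0300i → escape time 8
(row=2, col=1): c = -0.9600 + 0.0300i → escape time 9
(row=2, col=2): c = -0.2200 + 0.0300i → escape time 9
(row=3, col=0): c = -1.7000 + -0.3200i → escape time 4
(row=3, col=1): c = -0.9600 + -0.3200i → escape time 9
(row=3, col=2): c = -0.2200 + -0.3200i → escape time 9

Answer: 349
379
899
499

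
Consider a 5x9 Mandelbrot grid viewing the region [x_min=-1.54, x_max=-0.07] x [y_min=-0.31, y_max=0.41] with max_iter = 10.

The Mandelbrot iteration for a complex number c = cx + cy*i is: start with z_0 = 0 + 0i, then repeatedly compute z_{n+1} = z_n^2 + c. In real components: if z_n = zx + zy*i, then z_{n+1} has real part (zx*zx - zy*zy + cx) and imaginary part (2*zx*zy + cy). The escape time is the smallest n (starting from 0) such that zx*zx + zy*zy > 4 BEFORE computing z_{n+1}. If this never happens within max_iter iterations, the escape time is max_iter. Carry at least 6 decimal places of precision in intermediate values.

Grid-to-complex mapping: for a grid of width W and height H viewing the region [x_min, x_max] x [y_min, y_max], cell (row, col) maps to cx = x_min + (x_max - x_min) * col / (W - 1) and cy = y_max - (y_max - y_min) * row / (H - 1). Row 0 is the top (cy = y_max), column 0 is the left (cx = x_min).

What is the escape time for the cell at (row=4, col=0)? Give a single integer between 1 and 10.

z_0 = 0 + 0i, c = -1.5400 + 0.0500i
Iter 1: z = -1.5400 + 0.0500i, |z|^2 = 2.3741
Iter 2: z = 0.8291 + -0.1040i, |z|^2 = 0.6982
Iter 3: z = -0.8634 + -0.1225i, |z|^2 = 0.7605
Iter 4: z = -0.8095 + 0.2615i, |z|^2 = 0.7237
Iter 5: z = -0.9530 + -0.3733i, |z|^2 = 1.0476
Iter 6: z = -0.7711 + 0.7615i, |z|^2 = 1.1745
Iter 7: z = -1.5254 + -1.1244i, |z|^2 = 3.5911
Iter 8: z = -0.4775 + 3.4804i, |z|^2 = 12.3409
Escaped at iteration 8

Answer: 8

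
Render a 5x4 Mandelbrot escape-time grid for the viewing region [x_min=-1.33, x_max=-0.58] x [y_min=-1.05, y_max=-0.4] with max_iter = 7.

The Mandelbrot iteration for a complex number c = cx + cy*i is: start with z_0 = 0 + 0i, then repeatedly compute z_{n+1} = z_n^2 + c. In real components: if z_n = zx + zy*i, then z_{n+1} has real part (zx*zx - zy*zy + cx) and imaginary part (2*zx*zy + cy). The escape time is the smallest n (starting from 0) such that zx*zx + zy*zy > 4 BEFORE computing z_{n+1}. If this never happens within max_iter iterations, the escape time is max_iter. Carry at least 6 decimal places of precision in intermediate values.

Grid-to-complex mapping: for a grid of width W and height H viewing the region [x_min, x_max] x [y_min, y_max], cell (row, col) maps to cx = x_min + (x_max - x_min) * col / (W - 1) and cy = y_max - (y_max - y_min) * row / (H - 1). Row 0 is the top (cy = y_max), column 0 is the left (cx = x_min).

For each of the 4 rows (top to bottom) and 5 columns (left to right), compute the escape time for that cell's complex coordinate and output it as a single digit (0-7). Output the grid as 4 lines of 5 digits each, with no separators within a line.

(row=0, col=0): c = -1.3300 + -0.4000i → escape time 6
(row=0, col=1): c = -1.1425 + -0.4000i → escape time 7
(row=0, col=2): c = -0.9550 + -0.4000i → escape time 7
(row=0, col=3): c = -0.7675 + -0.4000i → escape time 7
(row=0, col=4): c = -0.5800 + -0.4000i → escape time 7
(row=1, col=0): c = -1.3300 + -0.6167i → escape time 3
(row=1, col=1): c = -1.1425 + -0.6167i → escape time 4
(row=1, col=2): c = -0.9550 + -0.6167i → escape time 4
(row=1, col=3): c = -0.7675 + -0.6167i → escape time 5
(row=1, col=4): c = -0.5800 + -0.6167i → escape time 7
(row=2, col=0): c = -1.3300 + -0.8333i → escape time 3
(row=2, col=1): c = -1.1425 + -0.8333i → escape time 3
(row=2, col=2): c = -0.9550 + -0.8333i → escape time 3
(row=2, col=3): c = -0.7675 + -0.8333i → escape time 4
(row=2, col=4): c = -0.5800 + -0.8333i → escape time 4
(row=3, col=0): c = -1.3300 + -1.0500i → escape time 3
(row=3, col=1): c = -1.1425 + -1.0500i → escape time 3
(row=3, col=2): c = -0.9550 + -1.0500i → escape time 3
(row=3, col=3): c = -0.7675 + -1.0500i → escape time 3
(row=3, col=4): c = -0.5800 + -1.0500i → escape time 4

Answer: 67777
34457
33344
33334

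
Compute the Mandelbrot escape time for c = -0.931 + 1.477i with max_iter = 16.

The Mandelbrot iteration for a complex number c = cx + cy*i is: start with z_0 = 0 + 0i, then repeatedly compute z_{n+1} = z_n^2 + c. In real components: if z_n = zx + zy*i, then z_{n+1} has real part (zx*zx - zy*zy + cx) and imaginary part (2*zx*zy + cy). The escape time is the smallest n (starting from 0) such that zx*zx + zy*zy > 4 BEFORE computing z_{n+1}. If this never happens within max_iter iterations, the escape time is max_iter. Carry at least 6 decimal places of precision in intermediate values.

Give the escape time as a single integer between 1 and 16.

z_0 = 0 + 0i, c = -0.9310 + 1.4770i
Iter 1: z = -0.9310 + 1.4770i, |z|^2 = 3.0483
Iter 2: z = -2.2458 + -1.2732i, |z|^2 = 6.6644
Escaped at iteration 2

Answer: 2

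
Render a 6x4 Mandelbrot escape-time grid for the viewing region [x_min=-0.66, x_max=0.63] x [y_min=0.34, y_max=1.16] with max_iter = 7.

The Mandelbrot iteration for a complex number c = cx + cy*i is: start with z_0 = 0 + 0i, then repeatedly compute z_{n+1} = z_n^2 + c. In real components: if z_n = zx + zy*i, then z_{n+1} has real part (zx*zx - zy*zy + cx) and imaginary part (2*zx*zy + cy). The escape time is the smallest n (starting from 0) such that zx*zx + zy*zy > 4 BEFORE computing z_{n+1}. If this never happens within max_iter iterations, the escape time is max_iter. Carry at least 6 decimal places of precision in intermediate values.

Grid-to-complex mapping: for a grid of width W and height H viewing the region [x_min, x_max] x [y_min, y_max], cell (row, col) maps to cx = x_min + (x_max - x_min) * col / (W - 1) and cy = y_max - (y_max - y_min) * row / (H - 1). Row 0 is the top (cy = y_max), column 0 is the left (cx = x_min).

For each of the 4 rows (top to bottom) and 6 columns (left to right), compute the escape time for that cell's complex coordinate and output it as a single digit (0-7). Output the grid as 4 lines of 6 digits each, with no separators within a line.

Answer: 334322
457542
777773
777774

Derivation:
(row=0, col=0): c = -0.6600 + 1.1600i → escape time 3
(row=0, col=1): c = -0.4020 + 1.1600i → escape time 3
(row=0, col=2): c = -0.1440 + 1.1600i → escape time 4
(row=0, col=3): c = 0.1140 + 1.1600i → escape time 3
(row=0, col=4): c = 0.3720 + 1.1600i → escape time 2
(row=0, col=5): c = 0.6300 + 1.1600i → escape time 2
(row=1, col=0): c = -0.6600 + 0.8867i → escape time 4
(row=1, col=1): c = -0.4020 + 0.8867i → escape time 5
(row=1, col=2): c = -0.1440 + 0.8867i → escape time 7
(row=1, col=3): c = 0.1140 + 0.8867i → escape time 5
(row=1, col=4): c = 0.3720 + 0.8867i → escape time 4
(row=1, col=5): c = 0.6300 + 0.8867i → escape time 2
(row=2, col=0): c = -0.6600 + 0.6133i → escape time 7
(row=2, col=1): c = -0.4020 + 0.6133i → escape time 7
(row=2, col=2): c = -0.1440 + 0.6133i → escape time 7
(row=2, col=3): c = 0.1140 + 0.6133i → escape time 7
(row=2, col=4): c = 0.3720 + 0.6133i → escape time 7
(row=2, col=5): c = 0.6300 + 0.6133i → escape time 3
(row=3, col=0): c = -0.6600 + 0.3400i → escape time 7
(row=3, col=1): c = -0.4020 + 0.3400i → escape time 7
(row=3, col=2): c = -0.1440 + 0.3400i → escape time 7
(row=3, col=3): c = 0.1140 + 0.3400i → escape time 7
(row=3, col=4): c = 0.3720 + 0.3400i → escape time 7
(row=3, col=5): c = 0.6300 + 0.3400i → escape time 4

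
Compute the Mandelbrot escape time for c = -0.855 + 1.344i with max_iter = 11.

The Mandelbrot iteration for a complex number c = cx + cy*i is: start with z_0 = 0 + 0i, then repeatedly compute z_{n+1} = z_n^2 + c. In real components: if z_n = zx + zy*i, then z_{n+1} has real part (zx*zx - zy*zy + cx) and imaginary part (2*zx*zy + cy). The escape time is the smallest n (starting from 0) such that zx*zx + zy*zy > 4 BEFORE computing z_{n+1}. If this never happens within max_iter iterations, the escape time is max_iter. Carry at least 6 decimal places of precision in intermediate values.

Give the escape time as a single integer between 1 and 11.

z_0 = 0 + 0i, c = -0.8550 + 1.3440i
Iter 1: z = -0.8550 + 1.3440i, |z|^2 = 2.5374
Iter 2: z = -1.9303 + -0.9542i, |z|^2 = 4.6367
Escaped at iteration 2

Answer: 2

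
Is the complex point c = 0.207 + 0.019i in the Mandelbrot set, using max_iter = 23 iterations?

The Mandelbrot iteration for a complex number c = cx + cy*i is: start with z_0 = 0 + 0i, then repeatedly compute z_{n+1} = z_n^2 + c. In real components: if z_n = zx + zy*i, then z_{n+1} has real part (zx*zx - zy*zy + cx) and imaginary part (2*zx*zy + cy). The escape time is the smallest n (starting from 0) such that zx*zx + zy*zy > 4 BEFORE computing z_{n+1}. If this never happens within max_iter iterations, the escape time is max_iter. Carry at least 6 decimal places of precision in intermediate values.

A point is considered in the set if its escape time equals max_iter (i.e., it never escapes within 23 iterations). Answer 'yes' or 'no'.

z_0 = 0 + 0i, c = 0.2070 + 0.0190i
Iter 1: z = 0.2070 + 0.0190i, |z|^2 = 0.0432
Iter 2: z = 0.2495 + 0.0269i, |z|^2 = 0.0630
Iter 3: z = 0.2685 + 0.0324i, |z|^2 = 0.0732
Iter 4: z = 0.2781 + 0.0364i, |z|^2 = 0.0786
Iter 5: z = 0.2830 + 0.0392i, |z|^2 = 0.0816
Iter 6: z = 0.2855 + 0.0412i, |z|^2 = 0.0832
Iter 7: z = 0.2868 + 0.0425i, |z|^2 = 0.0841
Iter 8: z = 0.2875 + 0.0434i, |z|^2 = 0.0845
Iter 9: z = 0.2878 + 0.0440i, |z|^2 = 0.0847
Iter 10: z = 0.2879 + 0.0443i, |z|^2 = 0.0848
Iter 11: z = 0.2879 + 0.0445i, |z|^2 = 0.0849
Iter 12: z = 0.2879 + 0.0446i, |z|^2 = 0.0849
Iter 13: z = 0.2879 + 0.0447i, |z|^2 = 0.0849
Iter 14: z = 0.2879 + 0.0447i, |z|^2 = 0.0849
Iter 15: z = 0.2879 + 0.0448i, |z|^2 = 0.0849
Iter 16: z = 0.2879 + 0.0448i, |z|^2 = 0.0849
Iter 17: z = 0.2879 + 0.0448i, |z|^2 = 0.0849
Iter 18: z = 0.2879 + 0.0448i, |z|^2 = 0.0849
Iter 19: z = 0.2879 + 0.0448i, |z|^2 = 0.0849
Iter 20: z = 0.2879 + 0.0448i, |z|^2 = 0.0849
Iter 21: z = 0.2879 + 0.0448i, |z|^2 = 0.0849
Iter 22: z = 0.2879 + 0.0448i, |z|^2 = 0.0849
Did not escape in 23 iterations → in set

Answer: yes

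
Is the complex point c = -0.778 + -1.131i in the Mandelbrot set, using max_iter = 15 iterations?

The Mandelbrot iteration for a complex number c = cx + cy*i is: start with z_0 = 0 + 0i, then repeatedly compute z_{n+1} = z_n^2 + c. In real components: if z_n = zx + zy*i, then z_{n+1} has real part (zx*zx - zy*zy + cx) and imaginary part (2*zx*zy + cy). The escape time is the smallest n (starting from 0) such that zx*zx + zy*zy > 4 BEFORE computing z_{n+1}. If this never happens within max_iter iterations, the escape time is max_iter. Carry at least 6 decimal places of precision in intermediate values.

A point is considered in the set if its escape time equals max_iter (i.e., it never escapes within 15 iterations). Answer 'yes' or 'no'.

Answer: no

Derivation:
z_0 = 0 + 0i, c = -0.7780 + -1.1310i
Iter 1: z = -0.7780 + -1.1310i, |z|^2 = 1.8844
Iter 2: z = -1.4519 + 0.6288i, |z|^2 = 2.5034
Iter 3: z = 0.9345 + -2.9570i, |z|^2 = 9.6171
Escaped at iteration 3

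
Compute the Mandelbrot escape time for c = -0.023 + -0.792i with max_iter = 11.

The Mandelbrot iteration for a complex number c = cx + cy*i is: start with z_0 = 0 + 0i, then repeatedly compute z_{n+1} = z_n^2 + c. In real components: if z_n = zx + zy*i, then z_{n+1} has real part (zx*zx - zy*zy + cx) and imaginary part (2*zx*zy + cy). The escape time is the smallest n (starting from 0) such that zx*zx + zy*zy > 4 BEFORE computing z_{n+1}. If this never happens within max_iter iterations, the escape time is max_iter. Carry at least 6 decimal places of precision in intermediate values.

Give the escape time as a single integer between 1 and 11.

z_0 = 0 + 0i, c = -0.0230 + -0.7920i
Iter 1: z = -0.0230 + -0.7920i, |z|^2 = 0.6278
Iter 2: z = -0.6497 + -0.7556i, |z|^2 = 0.9930
Iter 3: z = -0.1717 + 0.1898i, |z|^2 = 0.0655
Iter 4: z = -0.0295 + -0.8572i, |z|^2 = 0.7357
Iter 5: z = -0.7569 + -0.7413i, |z|^2 = 1.1225
Iter 6: z = 0.0003 + 0.3303i, |z|^2 = 0.1091
Iter 7: z = -0.1321 + -0.7918i, |z|^2 = 0.6444
Iter 8: z = -0.6325 + -0.5828i, |z|^2 = 0.7397
Iter 9: z = 0.0373 + -0.0547i, |z|^2 = 0.0044
Iter 10: z = -0.0246 + -0.7961i, |z|^2 = 0.6344

Answer: 11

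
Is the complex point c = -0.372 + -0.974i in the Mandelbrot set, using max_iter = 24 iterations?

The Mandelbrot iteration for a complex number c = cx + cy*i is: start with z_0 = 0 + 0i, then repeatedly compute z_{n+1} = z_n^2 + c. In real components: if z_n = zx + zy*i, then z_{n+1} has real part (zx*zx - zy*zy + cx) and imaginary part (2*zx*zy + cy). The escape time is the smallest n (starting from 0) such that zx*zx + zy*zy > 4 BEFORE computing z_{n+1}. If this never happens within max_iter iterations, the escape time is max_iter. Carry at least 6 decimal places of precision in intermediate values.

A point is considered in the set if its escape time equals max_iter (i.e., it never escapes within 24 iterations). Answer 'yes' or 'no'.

Answer: no

Derivation:
z_0 = 0 + 0i, c = -0.3720 + -0.9740i
Iter 1: z = -0.3720 + -0.9740i, |z|^2 = 1.0871
Iter 2: z = -1.1823 + -0.2493i, |z|^2 = 1.4600
Iter 3: z = 0.9636 + -0.3844i, |z|^2 = 1.0764
Iter 4: z = 0.4088 + -1.7149i, |z|^2 = 3.1079
Iter 5: z = -3.1456 + -2.3762i, |z|^2 = 15.5411
Escaped at iteration 5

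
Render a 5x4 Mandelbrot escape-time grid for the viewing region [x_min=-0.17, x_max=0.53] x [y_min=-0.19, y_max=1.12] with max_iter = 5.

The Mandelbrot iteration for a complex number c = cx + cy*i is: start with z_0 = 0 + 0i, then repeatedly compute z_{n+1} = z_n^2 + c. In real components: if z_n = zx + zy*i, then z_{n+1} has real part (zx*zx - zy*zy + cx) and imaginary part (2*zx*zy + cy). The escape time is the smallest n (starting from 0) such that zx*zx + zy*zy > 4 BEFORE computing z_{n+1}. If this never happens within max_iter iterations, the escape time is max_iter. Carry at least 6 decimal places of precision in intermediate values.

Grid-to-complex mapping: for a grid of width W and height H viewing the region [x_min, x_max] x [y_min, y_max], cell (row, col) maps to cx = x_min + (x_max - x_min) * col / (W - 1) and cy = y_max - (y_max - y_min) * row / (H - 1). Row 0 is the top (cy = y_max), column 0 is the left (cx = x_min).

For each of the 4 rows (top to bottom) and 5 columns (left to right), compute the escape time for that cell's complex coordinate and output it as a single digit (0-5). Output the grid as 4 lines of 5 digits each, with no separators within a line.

Answer: 54322
55553
55555
55555

Derivation:
(row=0, col=0): c = -0.1700 + 1.1200i → escape time 5
(row=0, col=1): c = 0.0050 + 1.1200i → escape time 4
(row=0, col=2): c = 0.1800 + 1.1200i → escape time 3
(row=0, col=3): c = 0.3550 + 1.1200i → escape time 2
(row=0, col=4): c = 0.5300 + 1.1200i → escape time 2
(row=1, col=0): c = -0.1700 + 0.6833i → escape time 5
(row=1, col=1): c = 0.0050 + 0.6833i → escape time 5
(row=1, col=2): c = 0.1800 + 0.6833i → escape time 5
(row=1, col=3): c = 0.3550 + 0.6833i → escape time 5
(row=1, col=4): c = 0.5300 + 0.6833i → escape time 3
(row=2, col=0): c = -0.1700 + 0.2467i → escape time 5
(row=2, col=1): c = 0.0050 + 0.2467i → escape time 5
(row=2, col=2): c = 0.1800 + 0.2467i → escape time 5
(row=2, col=3): c = 0.3550 + 0.2467i → escape time 5
(row=2, col=4): c = 0.5300 + 0.2467i → escape time 5
(row=3, col=0): c = -0.1700 + -0.1900i → escape time 5
(row=3, col=1): c = 0.0050 + -0.1900i → escape time 5
(row=3, col=2): c = 0.1800 + -0.1900i → escape time 5
(row=3, col=3): c = 0.3550 + -0.1900i → escape time 5
(row=3, col=4): c = 0.5300 + -0.1900i → escape time 5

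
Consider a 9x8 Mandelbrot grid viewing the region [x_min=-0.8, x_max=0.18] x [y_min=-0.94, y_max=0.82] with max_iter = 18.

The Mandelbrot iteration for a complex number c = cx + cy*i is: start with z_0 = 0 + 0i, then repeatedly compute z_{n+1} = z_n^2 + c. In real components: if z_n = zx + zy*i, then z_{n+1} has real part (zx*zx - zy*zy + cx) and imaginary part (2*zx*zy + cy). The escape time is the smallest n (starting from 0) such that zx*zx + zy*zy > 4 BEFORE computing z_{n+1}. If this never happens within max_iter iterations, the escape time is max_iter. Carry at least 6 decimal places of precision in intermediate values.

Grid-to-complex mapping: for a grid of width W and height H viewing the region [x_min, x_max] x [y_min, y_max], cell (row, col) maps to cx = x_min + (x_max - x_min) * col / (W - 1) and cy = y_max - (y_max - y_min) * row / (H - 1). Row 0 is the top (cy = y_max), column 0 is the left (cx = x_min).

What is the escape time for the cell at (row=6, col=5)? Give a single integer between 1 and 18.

z_0 = 0 + 0i, c = -0.1875 + -0.6886i
Iter 1: z = -0.1875 + -0.6886i, |z|^2 = 0.5093
Iter 2: z = -0.6265 + -0.4304i, |z|^2 = 0.5777
Iter 3: z = 0.0198 + -0.1494i, |z|^2 = 0.0227
Iter 4: z = -0.2094 + -0.6945i, |z|^2 = 0.5262
Iter 5: z = -0.6259 + -0.3977i, |z|^2 = 0.5500
Iter 6: z = 0.0461 + -0.1907i, |z|^2 = 0.0385
Iter 7: z = -0.2217 + -0.7062i, |z|^2 = 0.5478
Iter 8: z = -0.6370 + -0.3754i, |z|^2 = 0.5467
Iter 9: z = 0.0773 + -0.2103i, |z|^2 = 0.0502
Iter 10: z = -0.2257 + -0.7211i, |z|^2 = 0.5710
Iter 11: z = -0.6565 + -0.3630i, |z|^2 = 0.5628
Iter 12: z = 0.1118 + -0.2119i, |z|^2 = 0.0574
Iter 13: z = -0.2199 + -0.7359i, |z|^2 = 0.5900
Iter 14: z = -0.6807 + -0.3649i, |z|^2 = 0.5965
Iter 15: z = 0.1428 + -0.1918i, |z|^2 = 0.0572
Iter 16: z = -0.2039 + -0.7433i, |z|^2 = 0.5941
Iter 17: z = -0.6985 + -0.3854i, |z|^2 = 0.6364

Answer: 18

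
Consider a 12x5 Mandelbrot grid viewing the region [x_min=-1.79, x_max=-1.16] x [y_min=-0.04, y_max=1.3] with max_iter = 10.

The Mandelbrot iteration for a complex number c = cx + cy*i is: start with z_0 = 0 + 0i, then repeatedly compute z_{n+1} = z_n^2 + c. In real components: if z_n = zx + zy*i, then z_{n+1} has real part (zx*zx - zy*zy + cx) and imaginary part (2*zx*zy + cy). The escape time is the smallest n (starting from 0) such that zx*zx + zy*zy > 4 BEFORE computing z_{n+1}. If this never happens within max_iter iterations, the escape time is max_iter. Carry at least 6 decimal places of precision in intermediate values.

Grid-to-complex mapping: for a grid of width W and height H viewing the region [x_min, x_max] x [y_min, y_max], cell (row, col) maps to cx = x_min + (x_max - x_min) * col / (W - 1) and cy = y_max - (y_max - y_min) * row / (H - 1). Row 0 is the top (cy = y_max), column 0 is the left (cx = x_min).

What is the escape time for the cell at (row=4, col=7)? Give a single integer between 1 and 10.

z_0 = 0 + 0i, c = -1.3891 + -0.0400i
Iter 1: z = -1.3891 + -0.0400i, |z|^2 = 1.9312
Iter 2: z = 0.5389 + 0.0711i, |z|^2 = 0.2955
Iter 3: z = -1.1038 + 0.0367i, |z|^2 = 1.2196
Iter 4: z = -0.1722 + -0.1209i, |z|^2 = 0.0443
Iter 5: z = -1.3741 + 0.0016i, |z|^2 = 1.8881
Iter 6: z = 0.4990 + -0.0445i, |z|^2 = 0.2510
Iter 7: z = -1.1421 + -0.0844i, |z|^2 = 1.3115
Iter 8: z = -0.0919 + 0.1528i, |z|^2 = 0.0318
Iter 9: z = -1.4040 + -0.0681i, |z|^2 = 1.9758

Answer: 10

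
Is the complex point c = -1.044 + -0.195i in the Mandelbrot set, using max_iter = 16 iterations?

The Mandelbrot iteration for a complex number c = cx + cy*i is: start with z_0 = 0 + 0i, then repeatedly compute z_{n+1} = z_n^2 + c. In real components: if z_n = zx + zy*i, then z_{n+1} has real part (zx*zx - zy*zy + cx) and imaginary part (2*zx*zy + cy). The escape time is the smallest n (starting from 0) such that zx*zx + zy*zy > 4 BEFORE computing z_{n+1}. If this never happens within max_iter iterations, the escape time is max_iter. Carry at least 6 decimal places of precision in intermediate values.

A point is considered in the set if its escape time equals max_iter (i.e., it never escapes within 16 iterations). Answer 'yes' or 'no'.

z_0 = 0 + 0i, c = -1.0440 + -0.1950i
Iter 1: z = -1.0440 + -0.1950i, |z|^2 = 1.1280
Iter 2: z = 0.0079 + 0.2122i, |z|^2 = 0.0451
Iter 3: z = -1.0889 + -0.1916i, |z|^2 = 1.2225
Iter 4: z = 0.1051 + 0.2224i, |z|^2 = 0.0605
Iter 5: z = -1.0824 + -0.1483i, |z|^2 = 1.1936
Iter 6: z = 0.1056 + 0.1260i, |z|^2 = 0.0270
Iter 7: z = -1.0487 + -0.1684i, |z|^2 = 1.1281
Iter 8: z = 0.0274 + 0.1582i, |z|^2 = 0.0258
Iter 9: z = -1.0683 + -0.1863i, |z|^2 = 1.1759
Iter 10: z = 0.0625 + 0.2031i, |z|^2 = 0.0451
Iter 11: z = -1.0813 + -0.1696i, |z|^2 = 1.1981
Iter 12: z = 0.0965 + 0.1718i, |z|^2 = 0.0388
Iter 13: z = -1.0642 + -0.1618i, |z|^2 = 1.1587
Iter 14: z = 0.0624 + 0.1494i, |z|^2 = 0.0262
Iter 15: z = -1.0624 + -0.1764i, |z|^2 = 1.1599
Did not escape in 16 iterations → in set

Answer: yes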